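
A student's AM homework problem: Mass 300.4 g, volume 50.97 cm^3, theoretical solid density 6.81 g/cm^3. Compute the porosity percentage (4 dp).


rho_part = 300.4 / 50.97 = 5.89366294 g/cm^3
Porosity = (1 - 5.89366294/6.81)*100 = 13.4558 %


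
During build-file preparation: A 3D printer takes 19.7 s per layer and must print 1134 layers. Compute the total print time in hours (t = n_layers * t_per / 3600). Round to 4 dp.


t = 1134 * 19.7 / 3600 = 6.2055 hrs


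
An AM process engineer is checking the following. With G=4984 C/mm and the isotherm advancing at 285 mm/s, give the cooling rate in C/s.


CR = 4984 * 285 = 1420440 C/s


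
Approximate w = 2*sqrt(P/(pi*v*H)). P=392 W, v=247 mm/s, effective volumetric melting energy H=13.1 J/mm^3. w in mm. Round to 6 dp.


w = 2*sqrt(392/(pi*247*13.1)) = 0.392748 mm


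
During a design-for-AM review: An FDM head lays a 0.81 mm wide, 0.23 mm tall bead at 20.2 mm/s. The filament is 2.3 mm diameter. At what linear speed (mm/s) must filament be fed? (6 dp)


Q = 0.81 * 0.23 * 20.2 = 3.76326 mm^3/s
A_fil = pi*(2.3/2)^2 = 4.15475628 mm^2
v_feed = 3.76326 / 4.15475628 = 0.905772 mm/s


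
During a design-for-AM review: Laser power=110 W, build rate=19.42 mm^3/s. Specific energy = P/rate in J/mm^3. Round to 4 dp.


SE = 110 / 19.42 = 5.6643 J/mm^3


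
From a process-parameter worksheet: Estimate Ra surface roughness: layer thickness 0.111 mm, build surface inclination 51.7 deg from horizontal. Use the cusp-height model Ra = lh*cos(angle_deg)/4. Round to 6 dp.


Ra = 0.111 * cos(51.7) / 4 = 0.017199 mm


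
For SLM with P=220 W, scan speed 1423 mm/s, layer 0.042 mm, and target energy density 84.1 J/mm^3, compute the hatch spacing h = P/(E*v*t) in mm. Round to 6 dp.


h = 220 / (84.1*1423*0.042) = 0.04377 mm


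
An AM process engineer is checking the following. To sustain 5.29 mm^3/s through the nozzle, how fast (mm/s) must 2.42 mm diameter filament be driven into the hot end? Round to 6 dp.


A = pi*(2.42/2)^2 = 4.599606
v = 5.29 / 4.599606 = 1.150099 mm/s


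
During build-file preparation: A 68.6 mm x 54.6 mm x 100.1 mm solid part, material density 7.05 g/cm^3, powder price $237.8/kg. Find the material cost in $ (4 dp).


V = 68.6 * 54.6 * 100.1 = 374930.556 mm^3 = 374.930556 cm^3
Mass = 374.930556 * 7.05 / 1000 = 2.64326042 kg
Cost = 2.64326042 * 237.8 = 628.5673 $


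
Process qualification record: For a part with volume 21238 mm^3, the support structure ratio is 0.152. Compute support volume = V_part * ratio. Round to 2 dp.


V_support = 21238 * 0.152 = 3228.18 mm^3


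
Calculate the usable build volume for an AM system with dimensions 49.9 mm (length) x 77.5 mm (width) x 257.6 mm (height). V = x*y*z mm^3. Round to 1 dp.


V = 49.9 * 77.5 * 257.6 = 996203.6 mm^3


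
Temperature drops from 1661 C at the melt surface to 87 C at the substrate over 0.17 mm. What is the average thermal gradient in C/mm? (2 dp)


G = (1661-87)/0.17 = 9258.82 C/mm


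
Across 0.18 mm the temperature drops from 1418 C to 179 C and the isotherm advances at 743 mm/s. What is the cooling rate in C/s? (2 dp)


G = (1418-179)/0.18 = 6883.33333333 C/mm
CR = 6883.33333333 * 743 = 5114316.67 C/s


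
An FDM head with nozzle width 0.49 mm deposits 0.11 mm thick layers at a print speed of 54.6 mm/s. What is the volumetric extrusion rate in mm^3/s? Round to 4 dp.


Rate = 0.49 * 0.11 * 54.6 = 2.9429 mm^3/s


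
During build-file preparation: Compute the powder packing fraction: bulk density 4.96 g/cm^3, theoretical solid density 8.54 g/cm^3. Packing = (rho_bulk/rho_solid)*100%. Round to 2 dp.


Packing = (4.96/8.54)*100 = 58.08 %


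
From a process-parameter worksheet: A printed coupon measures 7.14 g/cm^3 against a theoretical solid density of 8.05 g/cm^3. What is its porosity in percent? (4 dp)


Porosity = (1-7.14/8.05)*100 = 11.3043 %


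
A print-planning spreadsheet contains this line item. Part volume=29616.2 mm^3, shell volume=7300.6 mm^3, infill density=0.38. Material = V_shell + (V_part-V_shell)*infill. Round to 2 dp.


V_infill = (29616.2 - 7300.6) * 0.38 = 8479.93
V_total = 7300.6 + 8479.93 = 15780.53 mm^3


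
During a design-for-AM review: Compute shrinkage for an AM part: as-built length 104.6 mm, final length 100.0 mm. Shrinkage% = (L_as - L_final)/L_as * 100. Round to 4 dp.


Shrinkage = ((104.6-100.0)/104.6)*100 = 4.3977 %


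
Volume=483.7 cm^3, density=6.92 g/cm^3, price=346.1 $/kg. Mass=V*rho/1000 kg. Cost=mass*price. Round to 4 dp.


Mass = 483.7*6.92/1000 = 3.347204 kg
Cost = 3.347204 * 346.1 = 1158.4673 $


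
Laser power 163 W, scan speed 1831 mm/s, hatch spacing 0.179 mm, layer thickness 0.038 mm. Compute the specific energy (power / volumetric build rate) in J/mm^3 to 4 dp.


Build rate = 1831 * 0.179 * 0.038 = 12.454462 mm^3/s
SE = 163 / 12.454462 = 13.0877 J/mm^3


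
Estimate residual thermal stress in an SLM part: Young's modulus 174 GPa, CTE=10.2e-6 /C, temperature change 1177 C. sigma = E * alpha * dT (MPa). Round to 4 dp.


sigma = 174*1000 * 10.2e-6 * 1177 = 2088.9396 MPa


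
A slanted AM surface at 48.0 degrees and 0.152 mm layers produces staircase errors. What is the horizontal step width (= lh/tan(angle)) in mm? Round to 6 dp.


step = 0.152 / tan(48.0) = 0.136861 mm


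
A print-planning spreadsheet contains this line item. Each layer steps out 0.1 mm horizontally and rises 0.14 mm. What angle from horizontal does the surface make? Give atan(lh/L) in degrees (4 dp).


angle = atan(0.14/0.1) = 54.4623 degrees


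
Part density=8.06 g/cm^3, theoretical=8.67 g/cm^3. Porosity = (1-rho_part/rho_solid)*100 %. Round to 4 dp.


Porosity = (1-8.06/8.67)*100 = 7.0358 %


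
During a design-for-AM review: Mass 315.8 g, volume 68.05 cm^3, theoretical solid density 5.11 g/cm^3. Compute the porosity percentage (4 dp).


rho_part = 315.8 / 68.05 = 4.64070536 g/cm^3
Porosity = (1 - 4.64070536/5.11)*100 = 9.1838 %


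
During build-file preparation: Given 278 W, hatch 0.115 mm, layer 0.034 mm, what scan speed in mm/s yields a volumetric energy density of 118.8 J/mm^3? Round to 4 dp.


v = 278 / (118.8*0.115*0.034) = 598.4827 mm/s


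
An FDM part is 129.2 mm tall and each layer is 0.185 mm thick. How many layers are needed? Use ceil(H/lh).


Layers = ceil(129.2/0.185) = 699


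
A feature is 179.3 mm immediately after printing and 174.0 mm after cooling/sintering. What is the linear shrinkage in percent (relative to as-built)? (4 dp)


Shrinkage = ((179.3-174.0)/179.3)*100 = 2.9559 %


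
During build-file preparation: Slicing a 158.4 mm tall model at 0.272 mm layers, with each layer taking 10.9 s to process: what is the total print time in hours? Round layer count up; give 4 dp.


Layers = ceil(158.4/0.272) = 583
t = 583 * 10.9 / 3600 = 1.7652 hrs


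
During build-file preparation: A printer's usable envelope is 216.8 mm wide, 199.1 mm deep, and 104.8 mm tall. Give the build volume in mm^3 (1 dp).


V = 216.8 * 199.1 * 104.8 = 4523679.4 mm^3


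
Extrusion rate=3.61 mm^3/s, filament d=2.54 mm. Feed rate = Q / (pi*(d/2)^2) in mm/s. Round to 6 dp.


A = pi*(2.54/2)^2 = 5.067075
v = 3.61 / 5.067075 = 0.712443 mm/s


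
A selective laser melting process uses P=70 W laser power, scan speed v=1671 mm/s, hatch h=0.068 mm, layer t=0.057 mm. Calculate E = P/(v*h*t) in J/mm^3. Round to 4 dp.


E = 70 / (1671*0.068*0.057) = 10.8078 J/mm^3


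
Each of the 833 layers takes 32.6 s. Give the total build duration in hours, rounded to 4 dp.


t = 833 * 32.6 / 3600 = 7.5433 hrs


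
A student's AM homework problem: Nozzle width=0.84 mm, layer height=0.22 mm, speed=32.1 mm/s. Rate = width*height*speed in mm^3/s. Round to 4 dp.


Rate = 0.84 * 0.22 * 32.1 = 5.9321 mm^3/s


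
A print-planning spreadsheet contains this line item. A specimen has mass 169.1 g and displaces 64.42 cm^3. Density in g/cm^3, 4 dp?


rho = 169.1 / 64.42 = 2.625 g/cm^3


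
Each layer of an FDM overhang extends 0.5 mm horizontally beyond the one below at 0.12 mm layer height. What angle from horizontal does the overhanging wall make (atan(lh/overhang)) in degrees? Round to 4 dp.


angle = atan(0.12/0.5) = 13.4957 degrees


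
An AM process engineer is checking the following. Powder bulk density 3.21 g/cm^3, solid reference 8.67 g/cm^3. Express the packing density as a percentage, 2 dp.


Packing = (3.21/8.67)*100 = 37.02 %


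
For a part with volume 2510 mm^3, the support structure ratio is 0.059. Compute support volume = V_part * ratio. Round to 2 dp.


V_support = 2510 * 0.059 = 148.09 mm^3


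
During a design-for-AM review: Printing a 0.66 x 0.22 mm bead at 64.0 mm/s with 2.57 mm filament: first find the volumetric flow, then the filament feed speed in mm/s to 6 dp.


Q = 0.66 * 0.22 * 64.0 = 9.2928 mm^3/s
A_fil = pi*(2.57/2)^2 = 5.18747633 mm^2
v_feed = 9.2928 / 5.18747633 = 1.791391 mm/s


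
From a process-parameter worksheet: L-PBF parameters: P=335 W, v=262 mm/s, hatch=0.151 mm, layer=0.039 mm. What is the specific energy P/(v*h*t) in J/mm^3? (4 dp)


Build rate = 262 * 0.151 * 0.039 = 1.542918 mm^3/s
SE = 335 / 1.542918 = 217.1211 J/mm^3


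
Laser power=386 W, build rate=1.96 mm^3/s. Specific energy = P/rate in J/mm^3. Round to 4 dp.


SE = 386 / 1.96 = 196.9388 J/mm^3


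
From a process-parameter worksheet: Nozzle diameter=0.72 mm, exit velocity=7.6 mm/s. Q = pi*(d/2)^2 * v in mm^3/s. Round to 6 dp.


A = pi*(0.72/2)^2 = 0.40715041 mm^2
Q = 0.40715041 * 7.6 = 3.094343 mm^3/s


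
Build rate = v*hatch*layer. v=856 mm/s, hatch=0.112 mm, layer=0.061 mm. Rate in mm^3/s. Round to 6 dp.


Rate = 856 * 0.112 * 0.061 = 5.848192 mm^3/s


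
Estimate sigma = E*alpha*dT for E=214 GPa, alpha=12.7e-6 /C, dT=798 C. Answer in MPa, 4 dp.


sigma = 214*1000 * 12.7e-6 * 798 = 2168.8044 MPa


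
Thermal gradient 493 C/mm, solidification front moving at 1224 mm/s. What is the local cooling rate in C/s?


CR = 493 * 1224 = 603432 C/s


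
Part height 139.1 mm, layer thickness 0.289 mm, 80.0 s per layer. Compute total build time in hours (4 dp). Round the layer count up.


Layers = ceil(139.1/0.289) = 482
t = 482 * 80.0 / 3600 = 10.7111 hrs


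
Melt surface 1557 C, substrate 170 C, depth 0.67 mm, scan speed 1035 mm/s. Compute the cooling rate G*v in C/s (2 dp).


G = (1557-170)/0.67 = 2070.14925373 C/mm
CR = 2070.14925373 * 1035 = 2142604.48 C/s


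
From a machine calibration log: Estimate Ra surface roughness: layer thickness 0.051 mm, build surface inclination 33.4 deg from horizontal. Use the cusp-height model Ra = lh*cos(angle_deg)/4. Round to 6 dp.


Ra = 0.051 * cos(33.4) / 4 = 0.010644 mm


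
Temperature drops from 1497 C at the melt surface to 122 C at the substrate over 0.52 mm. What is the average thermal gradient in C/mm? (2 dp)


G = (1497-122)/0.52 = 2644.23 C/mm


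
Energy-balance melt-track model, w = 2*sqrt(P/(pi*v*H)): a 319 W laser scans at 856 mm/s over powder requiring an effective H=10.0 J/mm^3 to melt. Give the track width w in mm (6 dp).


w = 2*sqrt(319/(pi*856*10.0)) = 0.217828 mm


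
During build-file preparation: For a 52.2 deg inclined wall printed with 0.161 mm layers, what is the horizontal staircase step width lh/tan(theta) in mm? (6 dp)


step = 0.161 / tan(52.2) = 0.124884 mm


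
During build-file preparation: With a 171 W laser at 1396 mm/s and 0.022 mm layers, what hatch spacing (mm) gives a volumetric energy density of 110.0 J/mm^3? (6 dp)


h = 171 / (110.0*1396*0.022) = 0.050617 mm


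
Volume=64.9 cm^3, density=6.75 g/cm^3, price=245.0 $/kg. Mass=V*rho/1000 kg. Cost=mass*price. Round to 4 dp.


Mass = 64.9*6.75/1000 = 0.438075 kg
Cost = 0.438075 * 245.0 = 107.3284 $


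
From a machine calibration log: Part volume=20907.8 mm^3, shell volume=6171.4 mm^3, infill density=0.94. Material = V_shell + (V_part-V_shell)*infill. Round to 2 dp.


V_infill = (20907.8 - 6171.4) * 0.94 = 13852.22
V_total = 6171.4 + 13852.22 = 20023.62 mm^3


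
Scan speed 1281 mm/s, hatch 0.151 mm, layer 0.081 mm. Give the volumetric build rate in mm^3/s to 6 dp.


Rate = 1281 * 0.151 * 0.081 = 15.667911 mm^3/s


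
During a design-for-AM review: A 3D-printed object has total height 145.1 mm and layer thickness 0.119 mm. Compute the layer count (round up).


Layers = ceil(145.1/0.119) = 1220


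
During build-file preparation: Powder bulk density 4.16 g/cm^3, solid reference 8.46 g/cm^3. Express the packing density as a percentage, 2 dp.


Packing = (4.16/8.46)*100 = 49.17 %


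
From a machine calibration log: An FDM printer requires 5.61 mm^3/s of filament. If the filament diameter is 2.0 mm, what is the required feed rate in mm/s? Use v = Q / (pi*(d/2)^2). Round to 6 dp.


A = pi*(2.0/2)^2 = 3.141593
v = 5.61 / 3.141593 = 1.785718 mm/s


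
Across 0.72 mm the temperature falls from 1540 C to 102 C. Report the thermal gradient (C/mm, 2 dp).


G = (1540-102)/0.72 = 1997.22 C/mm


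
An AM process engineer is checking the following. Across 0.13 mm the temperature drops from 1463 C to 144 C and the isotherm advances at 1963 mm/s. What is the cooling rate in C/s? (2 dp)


G = (1463-144)/0.13 = 10146.15384615 C/mm
CR = 10146.15384615 * 1963 = 19916900.0 C/s


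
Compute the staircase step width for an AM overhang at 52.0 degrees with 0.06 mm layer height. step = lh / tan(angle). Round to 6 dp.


step = 0.06 / tan(52.0) = 0.046877 mm


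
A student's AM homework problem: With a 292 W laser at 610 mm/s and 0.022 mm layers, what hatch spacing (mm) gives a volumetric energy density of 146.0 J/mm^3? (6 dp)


h = 292 / (146.0*610*0.022) = 0.149031 mm


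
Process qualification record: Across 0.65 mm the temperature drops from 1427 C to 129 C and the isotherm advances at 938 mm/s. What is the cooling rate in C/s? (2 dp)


G = (1427-129)/0.65 = 1996.92307692 C/mm
CR = 1996.92307692 * 938 = 1873113.85 C/s


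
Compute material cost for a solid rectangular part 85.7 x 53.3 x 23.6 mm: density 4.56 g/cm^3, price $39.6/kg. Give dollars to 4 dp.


V = 85.7 * 53.3 * 23.6 = 107800.316 mm^3 = 107.800316 cm^3
Mass = 107.800316 * 4.56 / 1000 = 0.49156944 kg
Cost = 0.49156944 * 39.6 = 19.4661 $


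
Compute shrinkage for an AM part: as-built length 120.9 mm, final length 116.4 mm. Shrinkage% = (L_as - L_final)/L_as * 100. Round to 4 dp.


Shrinkage = ((120.9-116.4)/120.9)*100 = 3.7221 %


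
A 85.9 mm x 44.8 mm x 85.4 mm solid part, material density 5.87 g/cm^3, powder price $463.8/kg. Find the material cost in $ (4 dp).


V = 85.9 * 44.8 * 85.4 = 328646.528 mm^3 = 328.646528 cm^3
Mass = 328.646528 * 5.87 / 1000 = 1.92915512 kg
Cost = 1.92915512 * 463.8 = 894.7421 $


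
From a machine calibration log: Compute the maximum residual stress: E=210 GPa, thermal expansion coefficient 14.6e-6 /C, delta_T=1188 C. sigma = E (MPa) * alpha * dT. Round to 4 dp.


sigma = 210*1000 * 14.6e-6 * 1188 = 3642.408 MPa


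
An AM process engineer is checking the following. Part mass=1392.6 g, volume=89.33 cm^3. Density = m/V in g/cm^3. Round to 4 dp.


rho = 1392.6 / 89.33 = 15.5894 g/cm^3


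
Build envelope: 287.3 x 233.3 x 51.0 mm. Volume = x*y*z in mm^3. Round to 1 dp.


V = 287.3 * 233.3 * 51.0 = 3418381.6 mm^3


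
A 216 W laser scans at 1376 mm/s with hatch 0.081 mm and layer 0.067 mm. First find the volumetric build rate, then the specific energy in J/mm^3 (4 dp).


Build rate = 1376 * 0.081 * 0.067 = 7.467552 mm^3/s
SE = 216 / 7.467552 = 28.9251 J/mm^3


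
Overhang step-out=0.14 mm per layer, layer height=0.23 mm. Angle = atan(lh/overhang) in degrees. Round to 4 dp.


angle = atan(0.23/0.14) = 58.6713 degrees


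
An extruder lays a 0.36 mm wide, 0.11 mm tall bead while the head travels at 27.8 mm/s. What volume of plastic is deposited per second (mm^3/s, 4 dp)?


Rate = 0.36 * 0.11 * 27.8 = 1.1009 mm^3/s


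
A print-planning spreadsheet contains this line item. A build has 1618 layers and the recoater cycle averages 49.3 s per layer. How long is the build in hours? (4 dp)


t = 1618 * 49.3 / 3600 = 22.1576 hrs


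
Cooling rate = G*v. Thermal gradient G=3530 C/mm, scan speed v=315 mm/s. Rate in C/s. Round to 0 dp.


CR = 3530 * 315 = 1111950 C/s


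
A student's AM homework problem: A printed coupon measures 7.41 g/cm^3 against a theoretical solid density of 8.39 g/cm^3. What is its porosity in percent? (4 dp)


Porosity = (1-7.41/8.39)*100 = 11.6806 %


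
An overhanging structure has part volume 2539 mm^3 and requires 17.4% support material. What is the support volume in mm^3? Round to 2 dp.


V_support = 2539 * 0.174 = 441.79 mm^3


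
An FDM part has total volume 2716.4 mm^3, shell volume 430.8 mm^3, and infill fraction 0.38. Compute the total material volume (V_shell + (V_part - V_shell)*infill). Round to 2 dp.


V_infill = (2716.4 - 430.8) * 0.38 = 868.53
V_total = 430.8 + 868.53 = 1299.33 mm^3


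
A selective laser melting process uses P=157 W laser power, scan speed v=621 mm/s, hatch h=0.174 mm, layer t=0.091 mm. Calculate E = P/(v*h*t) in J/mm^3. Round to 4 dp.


E = 157 / (621*0.174*0.091) = 15.9668 J/mm^3


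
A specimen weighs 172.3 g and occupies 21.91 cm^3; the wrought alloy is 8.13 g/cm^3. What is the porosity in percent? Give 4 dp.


rho_part = 172.3 / 21.91 = 7.86398905 g/cm^3
Porosity = (1 - 7.86398905/8.13)*100 = 3.272 %


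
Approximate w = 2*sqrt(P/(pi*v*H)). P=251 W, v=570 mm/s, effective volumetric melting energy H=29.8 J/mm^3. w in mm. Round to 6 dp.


w = 2*sqrt(251/(pi*570*29.8)) = 0.137166 mm


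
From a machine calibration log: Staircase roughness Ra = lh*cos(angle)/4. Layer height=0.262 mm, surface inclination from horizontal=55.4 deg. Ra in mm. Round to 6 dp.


Ra = 0.262 * cos(55.4) / 4 = 0.037194 mm


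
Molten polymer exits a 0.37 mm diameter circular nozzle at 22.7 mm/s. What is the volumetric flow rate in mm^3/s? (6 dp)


A = pi*(0.37/2)^2 = 0.10752101 mm^2
Q = 0.10752101 * 22.7 = 2.440727 mm^3/s


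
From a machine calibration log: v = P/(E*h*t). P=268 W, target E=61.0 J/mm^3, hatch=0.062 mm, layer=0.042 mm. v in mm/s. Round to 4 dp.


v = 268 / (61.0*0.062*0.042) = 1687.1899 mm/s


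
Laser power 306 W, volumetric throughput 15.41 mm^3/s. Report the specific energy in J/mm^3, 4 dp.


SE = 306 / 15.41 = 19.8572 J/mm^3


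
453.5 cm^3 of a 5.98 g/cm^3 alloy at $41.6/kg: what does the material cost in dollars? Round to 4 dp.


Mass = 453.5*5.98/1000 = 2.71193 kg
Cost = 2.71193 * 41.6 = 112.8163 $


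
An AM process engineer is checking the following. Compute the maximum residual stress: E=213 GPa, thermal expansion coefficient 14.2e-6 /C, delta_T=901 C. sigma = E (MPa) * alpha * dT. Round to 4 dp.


sigma = 213*1000 * 14.2e-6 * 901 = 2725.1646 MPa


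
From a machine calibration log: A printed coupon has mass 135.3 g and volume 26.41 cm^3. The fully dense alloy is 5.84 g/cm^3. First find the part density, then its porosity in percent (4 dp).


rho_part = 135.3 / 26.41 = 5.12305945 g/cm^3
Porosity = (1 - 5.12305945/5.84)*100 = 12.2764 %


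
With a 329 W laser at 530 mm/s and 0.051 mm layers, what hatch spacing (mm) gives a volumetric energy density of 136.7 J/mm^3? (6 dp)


h = 329 / (136.7*530*0.051) = 0.089039 mm


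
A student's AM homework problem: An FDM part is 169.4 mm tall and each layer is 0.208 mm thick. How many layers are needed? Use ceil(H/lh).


Layers = ceil(169.4/0.208) = 815


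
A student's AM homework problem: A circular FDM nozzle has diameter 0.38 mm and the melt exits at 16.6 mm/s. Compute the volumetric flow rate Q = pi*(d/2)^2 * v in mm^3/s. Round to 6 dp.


A = pi*(0.38/2)^2 = 0.11341149 mm^2
Q = 0.11341149 * 16.6 = 1.882631 mm^3/s


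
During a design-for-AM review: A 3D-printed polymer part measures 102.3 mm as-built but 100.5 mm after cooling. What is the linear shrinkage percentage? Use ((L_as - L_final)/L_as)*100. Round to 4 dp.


Shrinkage = ((102.3-100.5)/102.3)*100 = 1.7595 %


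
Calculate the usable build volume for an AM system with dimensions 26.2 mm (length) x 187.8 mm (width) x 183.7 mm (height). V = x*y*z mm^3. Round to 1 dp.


V = 26.2 * 187.8 * 183.7 = 903870.1 mm^3


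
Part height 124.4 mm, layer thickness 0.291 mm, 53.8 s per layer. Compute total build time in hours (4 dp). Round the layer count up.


Layers = ceil(124.4/0.291) = 428
t = 428 * 53.8 / 3600 = 6.3962 hrs


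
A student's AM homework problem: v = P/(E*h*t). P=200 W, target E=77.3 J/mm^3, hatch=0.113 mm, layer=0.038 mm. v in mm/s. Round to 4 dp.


v = 200 / (77.3*0.113*0.038) = 602.5436 mm/s


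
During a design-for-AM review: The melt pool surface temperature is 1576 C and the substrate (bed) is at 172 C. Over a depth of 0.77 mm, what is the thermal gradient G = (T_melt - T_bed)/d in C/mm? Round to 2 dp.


G = (1576-172)/0.77 = 1823.38 C/mm


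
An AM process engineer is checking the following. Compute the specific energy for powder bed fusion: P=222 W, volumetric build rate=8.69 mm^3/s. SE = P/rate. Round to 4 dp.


SE = 222 / 8.69 = 25.5466 J/mm^3


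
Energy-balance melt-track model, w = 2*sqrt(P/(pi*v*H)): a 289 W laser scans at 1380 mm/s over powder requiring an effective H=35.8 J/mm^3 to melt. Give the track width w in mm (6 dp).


w = 2*sqrt(289/(pi*1380*35.8)) = 0.086302 mm


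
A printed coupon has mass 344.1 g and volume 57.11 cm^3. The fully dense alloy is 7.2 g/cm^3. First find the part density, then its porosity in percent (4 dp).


rho_part = 344.1 / 57.11 = 6.0252145 g/cm^3
Porosity = (1 - 6.0252145/7.2)*100 = 16.3165 %


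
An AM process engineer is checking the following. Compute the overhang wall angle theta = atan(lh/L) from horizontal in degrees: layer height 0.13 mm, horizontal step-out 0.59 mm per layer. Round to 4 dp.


angle = atan(0.13/0.59) = 12.4259 degrees


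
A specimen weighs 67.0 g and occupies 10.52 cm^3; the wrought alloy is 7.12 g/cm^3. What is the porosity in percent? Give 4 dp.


rho_part = 67.0 / 10.52 = 6.36882129 g/cm^3
Porosity = (1 - 6.36882129/7.12)*100 = 10.5503 %


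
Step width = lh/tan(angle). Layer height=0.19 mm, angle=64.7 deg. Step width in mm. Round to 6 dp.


step = 0.19 / tan(64.7) = 0.089813 mm


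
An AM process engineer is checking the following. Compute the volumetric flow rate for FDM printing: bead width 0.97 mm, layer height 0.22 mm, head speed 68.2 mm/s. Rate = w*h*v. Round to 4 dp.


Rate = 0.97 * 0.22 * 68.2 = 14.5539 mm^3/s


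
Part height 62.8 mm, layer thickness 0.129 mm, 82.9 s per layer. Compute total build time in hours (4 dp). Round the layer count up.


Layers = ceil(62.8/0.129) = 487
t = 487 * 82.9 / 3600 = 11.2145 hrs


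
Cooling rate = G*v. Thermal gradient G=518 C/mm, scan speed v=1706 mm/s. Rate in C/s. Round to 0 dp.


CR = 518 * 1706 = 883708 C/s


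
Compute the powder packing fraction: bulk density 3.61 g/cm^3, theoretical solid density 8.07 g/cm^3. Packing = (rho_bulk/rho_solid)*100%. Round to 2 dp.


Packing = (3.61/8.07)*100 = 44.73 %


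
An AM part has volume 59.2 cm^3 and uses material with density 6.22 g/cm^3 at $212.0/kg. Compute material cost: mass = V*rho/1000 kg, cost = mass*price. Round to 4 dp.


Mass = 59.2*6.22/1000 = 0.368224 kg
Cost = 0.368224 * 212.0 = 78.0635 $


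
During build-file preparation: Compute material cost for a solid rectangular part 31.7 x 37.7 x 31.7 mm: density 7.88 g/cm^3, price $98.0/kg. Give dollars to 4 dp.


V = 31.7 * 37.7 * 31.7 = 37884.353 mm^3 = 37.884353 cm^3
Mass = 37.884353 * 7.88 / 1000 = 0.2985287 kg
Cost = 0.2985287 * 98.0 = 29.2558 $


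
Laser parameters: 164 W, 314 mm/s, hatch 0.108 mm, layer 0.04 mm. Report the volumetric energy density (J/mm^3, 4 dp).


E = 164 / (314*0.108*0.04) = 120.9012 J/mm^3


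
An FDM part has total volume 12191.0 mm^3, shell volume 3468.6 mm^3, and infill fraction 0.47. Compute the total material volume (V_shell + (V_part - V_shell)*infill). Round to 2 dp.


V_infill = (12191.0 - 3468.6) * 0.47 = 4099.53
V_total = 3468.6 + 4099.53 = 7568.13 mm^3


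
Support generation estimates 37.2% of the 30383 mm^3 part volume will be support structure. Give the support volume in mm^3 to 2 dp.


V_support = 30383 * 0.372 = 11302.48 mm^3


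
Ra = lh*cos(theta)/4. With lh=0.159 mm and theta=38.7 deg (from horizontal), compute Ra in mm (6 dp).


Ra = 0.159 * cos(38.7) / 4 = 0.031022 mm


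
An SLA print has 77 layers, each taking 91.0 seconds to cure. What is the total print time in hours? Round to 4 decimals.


t = 77 * 91.0 / 3600 = 1.9464 hrs


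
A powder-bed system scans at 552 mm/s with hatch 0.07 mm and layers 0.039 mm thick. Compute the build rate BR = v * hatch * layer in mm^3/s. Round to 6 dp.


Rate = 552 * 0.07 * 0.039 = 1.50696 mm^3/s


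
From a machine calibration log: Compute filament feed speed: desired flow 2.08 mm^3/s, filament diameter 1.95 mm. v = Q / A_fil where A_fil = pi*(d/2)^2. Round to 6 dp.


A = pi*(1.95/2)^2 = 2.986477
v = 2.08 / 2.986477 = 0.696473 mm/s


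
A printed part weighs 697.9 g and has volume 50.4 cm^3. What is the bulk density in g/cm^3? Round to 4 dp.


rho = 697.9 / 50.4 = 13.8472 g/cm^3


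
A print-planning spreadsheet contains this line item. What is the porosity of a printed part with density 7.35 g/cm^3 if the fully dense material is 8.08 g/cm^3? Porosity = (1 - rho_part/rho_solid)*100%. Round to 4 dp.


Porosity = (1-7.35/8.08)*100 = 9.0347 %


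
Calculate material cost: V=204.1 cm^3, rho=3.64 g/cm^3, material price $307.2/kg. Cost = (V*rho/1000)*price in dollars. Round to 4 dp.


Mass = 204.1*3.64/1000 = 0.742924 kg
Cost = 0.742924 * 307.2 = 228.2263 $


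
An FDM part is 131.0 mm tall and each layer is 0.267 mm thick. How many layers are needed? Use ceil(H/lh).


Layers = ceil(131.0/0.267) = 491


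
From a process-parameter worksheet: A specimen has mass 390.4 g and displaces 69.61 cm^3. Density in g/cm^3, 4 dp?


rho = 390.4 / 69.61 = 5.6084 g/cm^3


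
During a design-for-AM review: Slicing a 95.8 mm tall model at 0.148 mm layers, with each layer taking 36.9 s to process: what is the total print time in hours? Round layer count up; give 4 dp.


Layers = ceil(95.8/0.148) = 648
t = 648 * 36.9 / 3600 = 6.642 hrs


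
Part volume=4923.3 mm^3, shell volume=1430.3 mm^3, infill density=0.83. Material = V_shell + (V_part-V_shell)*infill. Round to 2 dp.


V_infill = (4923.3 - 1430.3) * 0.83 = 2899.19
V_total = 1430.3 + 2899.19 = 4329.49 mm^3


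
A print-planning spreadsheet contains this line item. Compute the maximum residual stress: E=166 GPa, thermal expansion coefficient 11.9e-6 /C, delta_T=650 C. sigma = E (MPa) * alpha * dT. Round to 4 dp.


sigma = 166*1000 * 11.9e-6 * 650 = 1284.01 MPa


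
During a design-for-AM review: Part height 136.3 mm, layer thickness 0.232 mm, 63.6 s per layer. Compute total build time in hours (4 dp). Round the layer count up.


Layers = ceil(136.3/0.232) = 588
t = 588 * 63.6 / 3600 = 10.388 hrs


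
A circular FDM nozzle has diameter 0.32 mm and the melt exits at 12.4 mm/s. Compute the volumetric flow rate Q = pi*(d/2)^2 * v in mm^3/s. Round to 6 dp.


A = pi*(0.32/2)^2 = 0.08042477 mm^2
Q = 0.08042477 * 12.4 = 0.997267 mm^3/s


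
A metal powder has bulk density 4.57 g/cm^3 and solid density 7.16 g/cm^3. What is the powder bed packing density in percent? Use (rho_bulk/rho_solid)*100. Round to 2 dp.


Packing = (4.57/7.16)*100 = 63.83 %


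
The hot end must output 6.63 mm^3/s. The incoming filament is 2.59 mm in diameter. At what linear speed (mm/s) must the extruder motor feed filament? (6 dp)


A = pi*(2.59/2)^2 = 5.268529
v = 6.63 / 5.268529 = 1.258416 mm/s


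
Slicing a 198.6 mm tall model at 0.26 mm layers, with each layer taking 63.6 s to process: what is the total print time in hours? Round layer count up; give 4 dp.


Layers = ceil(198.6/0.26) = 764
t = 764 * 63.6 / 3600 = 13.4973 hrs


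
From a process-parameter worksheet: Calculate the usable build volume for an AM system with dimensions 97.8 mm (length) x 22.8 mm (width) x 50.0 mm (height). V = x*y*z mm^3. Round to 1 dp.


V = 97.8 * 22.8 * 50.0 = 111492.0 mm^3


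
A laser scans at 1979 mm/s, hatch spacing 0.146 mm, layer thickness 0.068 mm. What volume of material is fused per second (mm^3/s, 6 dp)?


Rate = 1979 * 0.146 * 0.068 = 19.647512 mm^3/s


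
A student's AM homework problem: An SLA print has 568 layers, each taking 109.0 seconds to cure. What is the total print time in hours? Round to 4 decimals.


t = 568 * 109.0 / 3600 = 17.1978 hrs


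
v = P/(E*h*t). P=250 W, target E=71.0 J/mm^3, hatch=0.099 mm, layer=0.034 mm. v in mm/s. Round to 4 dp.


v = 250 / (71.0*0.099*0.034) = 1046.0864 mm/s


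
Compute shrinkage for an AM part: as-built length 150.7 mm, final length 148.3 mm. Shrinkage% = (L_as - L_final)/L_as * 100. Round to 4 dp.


Shrinkage = ((150.7-148.3)/150.7)*100 = 1.5926 %


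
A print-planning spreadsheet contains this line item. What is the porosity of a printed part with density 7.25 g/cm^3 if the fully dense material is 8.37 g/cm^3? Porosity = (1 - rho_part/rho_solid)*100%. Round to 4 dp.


Porosity = (1-7.25/8.37)*100 = 13.3811 %


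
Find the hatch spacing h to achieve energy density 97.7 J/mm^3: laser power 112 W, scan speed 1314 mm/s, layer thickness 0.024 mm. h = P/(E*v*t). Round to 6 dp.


h = 112 / (97.7*1314*0.024) = 0.036351 mm


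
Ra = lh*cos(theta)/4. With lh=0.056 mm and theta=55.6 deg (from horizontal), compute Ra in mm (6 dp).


Ra = 0.056 * cos(55.6) / 4 = 0.00791 mm


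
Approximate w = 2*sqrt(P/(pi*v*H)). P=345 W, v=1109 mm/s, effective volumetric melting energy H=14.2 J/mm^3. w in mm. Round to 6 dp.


w = 2*sqrt(345/(pi*1109*14.2)) = 0.167015 mm


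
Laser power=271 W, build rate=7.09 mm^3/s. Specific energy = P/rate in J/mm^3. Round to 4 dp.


SE = 271 / 7.09 = 38.2228 J/mm^3


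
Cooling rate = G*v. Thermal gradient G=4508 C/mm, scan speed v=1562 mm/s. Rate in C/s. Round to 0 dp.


CR = 4508 * 1562 = 7041496 C/s


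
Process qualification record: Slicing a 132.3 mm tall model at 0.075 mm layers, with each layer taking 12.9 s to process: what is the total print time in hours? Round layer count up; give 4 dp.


Layers = ceil(132.3/0.075) = 1764
t = 1764 * 12.9 / 3600 = 6.321 hrs


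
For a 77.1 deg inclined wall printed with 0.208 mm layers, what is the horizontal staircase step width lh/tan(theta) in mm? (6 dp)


step = 0.208 / tan(77.1) = 0.047638 mm


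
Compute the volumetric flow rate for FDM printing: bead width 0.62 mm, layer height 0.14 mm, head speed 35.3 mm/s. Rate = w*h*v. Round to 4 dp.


Rate = 0.62 * 0.14 * 35.3 = 3.064 mm^3/s


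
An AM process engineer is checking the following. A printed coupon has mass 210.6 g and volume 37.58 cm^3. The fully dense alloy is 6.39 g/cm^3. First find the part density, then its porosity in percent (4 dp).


rho_part = 210.6 / 37.58 = 5.6040447 g/cm^3
Porosity = (1 - 5.6040447/6.39)*100 = 12.2998 %


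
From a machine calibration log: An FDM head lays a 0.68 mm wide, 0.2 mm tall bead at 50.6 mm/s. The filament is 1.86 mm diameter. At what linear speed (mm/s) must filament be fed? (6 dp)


Q = 0.68 * 0.2 * 50.6 = 6.8816 mm^3/s
A_fil = pi*(1.86/2)^2 = 2.71716349 mm^2
v_feed = 6.8816 / 2.71716349 = 2.532641 mm/s


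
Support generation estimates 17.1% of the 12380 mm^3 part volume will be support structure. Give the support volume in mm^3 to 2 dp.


V_support = 12380 * 0.171 = 2116.98 mm^3


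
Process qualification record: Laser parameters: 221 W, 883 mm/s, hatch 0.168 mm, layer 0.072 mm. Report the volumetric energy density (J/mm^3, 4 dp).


E = 221 / (883*0.168*0.072) = 20.6914 J/mm^3


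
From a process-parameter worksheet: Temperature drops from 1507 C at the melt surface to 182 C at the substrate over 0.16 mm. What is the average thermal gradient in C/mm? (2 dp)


G = (1507-182)/0.16 = 8281.25 C/mm


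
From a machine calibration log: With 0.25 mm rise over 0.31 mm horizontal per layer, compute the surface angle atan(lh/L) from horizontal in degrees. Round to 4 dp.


angle = atan(0.25/0.31) = 38.8845 degrees


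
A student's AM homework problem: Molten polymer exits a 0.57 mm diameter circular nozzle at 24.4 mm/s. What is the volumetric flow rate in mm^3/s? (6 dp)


A = pi*(0.57/2)^2 = 0.25517586 mm^2
Q = 0.25517586 * 24.4 = 6.226291 mm^3/s


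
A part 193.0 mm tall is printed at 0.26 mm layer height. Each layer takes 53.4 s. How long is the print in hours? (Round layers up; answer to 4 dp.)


Layers = ceil(193.0/0.26) = 743
t = 743 * 53.4 / 3600 = 11.0212 hrs


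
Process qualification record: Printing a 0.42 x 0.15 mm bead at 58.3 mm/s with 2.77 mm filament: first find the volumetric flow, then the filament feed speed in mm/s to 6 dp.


Q = 0.42 * 0.15 * 58.3 = 3.6729 mm^3/s
A_fil = pi*(2.77/2)^2 = 6.02628157 mm^2
v_feed = 3.6729 / 6.02628157 = 0.60948 mm/s


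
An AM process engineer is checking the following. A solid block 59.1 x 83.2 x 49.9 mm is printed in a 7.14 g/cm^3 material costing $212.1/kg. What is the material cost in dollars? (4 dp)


V = 59.1 * 83.2 * 49.9 = 245364.288 mm^3 = 245.364288 cm^3
Mass = 245.364288 * 7.14 / 1000 = 1.75190102 kg
Cost = 1.75190102 * 212.1 = 371.5782 $


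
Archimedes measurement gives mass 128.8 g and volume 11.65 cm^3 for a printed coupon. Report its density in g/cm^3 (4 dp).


rho = 128.8 / 11.65 = 11.0558 g/cm^3


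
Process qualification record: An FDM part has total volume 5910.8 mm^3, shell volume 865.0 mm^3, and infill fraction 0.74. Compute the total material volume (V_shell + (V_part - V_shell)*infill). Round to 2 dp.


V_infill = (5910.8 - 865.0) * 0.74 = 3733.89
V_total = 865.0 + 3733.89 = 4598.89 mm^3


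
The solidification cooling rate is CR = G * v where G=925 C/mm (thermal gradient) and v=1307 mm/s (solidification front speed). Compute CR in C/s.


CR = 925 * 1307 = 1208975 C/s


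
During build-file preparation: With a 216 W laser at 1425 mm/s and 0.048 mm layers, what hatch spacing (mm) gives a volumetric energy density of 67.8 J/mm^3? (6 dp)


h = 216 / (67.8*1425*0.048) = 0.046577 mm


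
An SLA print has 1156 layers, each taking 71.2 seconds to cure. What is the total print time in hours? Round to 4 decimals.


t = 1156 * 71.2 / 3600 = 22.8631 hrs


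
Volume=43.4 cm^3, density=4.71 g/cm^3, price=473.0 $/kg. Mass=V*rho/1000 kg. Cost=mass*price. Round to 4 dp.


Mass = 43.4*4.71/1000 = 0.204414 kg
Cost = 0.204414 * 473.0 = 96.6878 $


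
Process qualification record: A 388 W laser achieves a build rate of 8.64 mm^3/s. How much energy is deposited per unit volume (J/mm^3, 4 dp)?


SE = 388 / 8.64 = 44.9074 J/mm^3


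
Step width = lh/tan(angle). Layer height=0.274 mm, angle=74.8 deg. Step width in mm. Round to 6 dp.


step = 0.274 / tan(74.8) = 0.074444 mm


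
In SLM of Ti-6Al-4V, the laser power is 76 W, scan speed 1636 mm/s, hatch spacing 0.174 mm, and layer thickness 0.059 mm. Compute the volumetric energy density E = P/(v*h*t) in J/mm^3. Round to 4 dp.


E = 76 / (1636*0.174*0.059) = 4.5251 J/mm^3


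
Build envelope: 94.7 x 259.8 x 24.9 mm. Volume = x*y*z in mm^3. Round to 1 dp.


V = 94.7 * 259.8 * 24.9 = 612616.2 mm^3


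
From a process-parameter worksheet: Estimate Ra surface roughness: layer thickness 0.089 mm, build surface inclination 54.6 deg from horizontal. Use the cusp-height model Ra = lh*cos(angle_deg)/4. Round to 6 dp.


Ra = 0.089 * cos(54.6) / 4 = 0.012889 mm


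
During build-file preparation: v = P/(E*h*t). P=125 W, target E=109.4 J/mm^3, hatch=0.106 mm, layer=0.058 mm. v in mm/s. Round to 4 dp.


v = 125 / (109.4*0.106*0.058) = 185.8484 mm/s


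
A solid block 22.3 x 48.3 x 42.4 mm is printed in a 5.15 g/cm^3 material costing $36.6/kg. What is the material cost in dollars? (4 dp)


V = 22.3 * 48.3 * 42.4 = 45668.616 mm^3 = 45.668616 cm^3
Mass = 45.668616 * 5.15 / 1000 = 0.23519337 kg
Cost = 0.23519337 * 36.6 = 8.6081 $


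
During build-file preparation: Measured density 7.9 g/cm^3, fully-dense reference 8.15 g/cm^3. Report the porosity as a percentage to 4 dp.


Porosity = (1-7.9/8.15)*100 = 3.0675 %


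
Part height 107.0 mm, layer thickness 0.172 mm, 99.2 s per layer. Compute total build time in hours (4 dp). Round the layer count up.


Layers = ceil(107.0/0.172) = 623
t = 623 * 99.2 / 3600 = 17.1671 hrs


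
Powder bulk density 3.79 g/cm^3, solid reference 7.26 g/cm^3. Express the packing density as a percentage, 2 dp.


Packing = (3.79/7.26)*100 = 52.2 %


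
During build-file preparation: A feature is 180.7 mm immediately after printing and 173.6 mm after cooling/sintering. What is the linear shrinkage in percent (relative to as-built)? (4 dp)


Shrinkage = ((180.7-173.6)/180.7)*100 = 3.9292 %


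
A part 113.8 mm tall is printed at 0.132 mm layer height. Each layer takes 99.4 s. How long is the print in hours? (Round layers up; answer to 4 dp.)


Layers = ceil(113.8/0.132) = 863
t = 863 * 99.4 / 3600 = 23.8284 hrs


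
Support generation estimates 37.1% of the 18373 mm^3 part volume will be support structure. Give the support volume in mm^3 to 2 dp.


V_support = 18373 * 0.371 = 6816.38 mm^3


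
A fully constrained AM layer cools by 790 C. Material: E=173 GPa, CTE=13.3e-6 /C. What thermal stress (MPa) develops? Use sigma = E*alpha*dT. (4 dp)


sigma = 173*1000 * 13.3e-6 * 790 = 1817.711 MPa


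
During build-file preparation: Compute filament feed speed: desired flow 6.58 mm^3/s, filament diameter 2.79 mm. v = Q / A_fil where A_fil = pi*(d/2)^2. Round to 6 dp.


A = pi*(2.79/2)^2 = 6.113618
v = 6.58 / 6.113618 = 1.076286 mm/s


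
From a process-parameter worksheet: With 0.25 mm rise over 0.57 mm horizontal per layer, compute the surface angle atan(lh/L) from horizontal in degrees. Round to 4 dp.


angle = atan(0.25/0.57) = 23.6821 degrees


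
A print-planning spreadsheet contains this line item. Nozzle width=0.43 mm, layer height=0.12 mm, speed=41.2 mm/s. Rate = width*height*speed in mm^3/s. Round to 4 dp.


Rate = 0.43 * 0.12 * 41.2 = 2.1259 mm^3/s


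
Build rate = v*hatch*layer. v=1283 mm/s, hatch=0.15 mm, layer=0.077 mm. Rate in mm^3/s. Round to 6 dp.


Rate = 1283 * 0.15 * 0.077 = 14.81865 mm^3/s


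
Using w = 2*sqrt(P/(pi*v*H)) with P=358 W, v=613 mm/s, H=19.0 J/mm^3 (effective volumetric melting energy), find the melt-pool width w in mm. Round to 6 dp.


w = 2*sqrt(358/(pi*613*19.0)) = 0.197829 mm


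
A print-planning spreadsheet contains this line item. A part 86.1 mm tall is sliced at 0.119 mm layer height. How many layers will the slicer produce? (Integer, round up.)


Layers = ceil(86.1/0.119) = 724


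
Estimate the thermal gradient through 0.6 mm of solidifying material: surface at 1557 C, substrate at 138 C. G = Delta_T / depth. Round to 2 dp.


G = (1557-138)/0.6 = 2365.0 C/mm


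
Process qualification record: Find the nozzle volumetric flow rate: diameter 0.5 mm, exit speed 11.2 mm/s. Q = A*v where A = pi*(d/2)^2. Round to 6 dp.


A = pi*(0.5/2)^2 = 0.19634954 mm^2
Q = 0.19634954 * 11.2 = 2.199115 mm^3/s


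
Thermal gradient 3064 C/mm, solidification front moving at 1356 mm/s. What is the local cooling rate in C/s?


CR = 3064 * 1356 = 4154784 C/s


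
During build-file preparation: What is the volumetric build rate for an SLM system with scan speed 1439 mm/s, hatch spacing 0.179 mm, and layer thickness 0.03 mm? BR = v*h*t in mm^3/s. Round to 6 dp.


Rate = 1439 * 0.179 * 0.03 = 7.72743 mm^3/s
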